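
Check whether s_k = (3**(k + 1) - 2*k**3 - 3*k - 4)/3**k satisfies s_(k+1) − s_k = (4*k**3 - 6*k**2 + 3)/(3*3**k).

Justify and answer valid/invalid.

s_(k+1) = (9*3**k - 3*k - 2*(k + 1)**3 - 7)/(3*3**k)
s_(k+1) − s_k = (4*k**3 - 6*k**2 + 3)/(3*3**k)
(s_(k+1) − s_k) − t_k = 0

Valid: the claim telescopes to t_k.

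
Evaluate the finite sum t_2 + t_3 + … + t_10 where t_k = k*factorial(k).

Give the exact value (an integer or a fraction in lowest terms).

r(k) = (k + 1)**2/k after simplifying.
Normal form (A,B,C) = (k + 1, 1, k).
f must satisfy (k + 1)·f(k+1) − (1)·f(k) = k.
Bound: deg f ≤ 0.
Coefficient equations give f(k) = 1.
So s_k = (B(k−1)f/C)·t_k = (1/k)·t_k = factorial(k).
Check: Δs_k = k*factorial(k). ✓
Σ_(k=2)^(10) t_k = s_(11) − s_(2) = 39916800 − (2) = 39916798.

Σ = 39916798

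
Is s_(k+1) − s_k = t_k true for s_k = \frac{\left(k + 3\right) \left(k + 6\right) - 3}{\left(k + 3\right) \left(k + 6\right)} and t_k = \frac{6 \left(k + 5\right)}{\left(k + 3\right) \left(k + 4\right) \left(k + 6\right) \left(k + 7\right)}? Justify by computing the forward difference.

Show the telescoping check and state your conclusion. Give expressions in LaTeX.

s_(k+1) = ((k + 4)*(k + 7) - 3)/((k + 4)*(k + 7))
s_(k+1) − s_k = 6*(k + 5)/(k**4 + 20*k**3 + 145*k**2 + 450*k + 504)
(s_(k+1) − s_k) − t_k = 0

Valid: the claim telescopes to t_k.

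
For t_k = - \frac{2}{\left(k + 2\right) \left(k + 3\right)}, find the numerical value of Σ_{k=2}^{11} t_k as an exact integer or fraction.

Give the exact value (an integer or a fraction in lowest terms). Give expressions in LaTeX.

Ratio r(k) = (k + 2)/(k + 4).
A = k + 2, B = k + 4, C = 1.
Key eq: (k + 2)·f(k+1) = (k + 3)·f(k) + (1).
Degrees (1,1,0) ⇒ d ≤ 1.
Solving with deg f ≤ 1: f(k) = k/2.
R(k) = B(k−1)·f(k)/C(k) = k*(k + 3)/2; s_k = R·t_k = -k/(k + 2).
Check: Δs_k = -2/(k**2 + 5*k + 6). ✓
Evaluate s at k=12 and k=2: -6/7 and -1/2; difference -5/14.

Σ = -5/14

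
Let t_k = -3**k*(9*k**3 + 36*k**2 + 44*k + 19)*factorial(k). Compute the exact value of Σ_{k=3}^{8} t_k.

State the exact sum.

Σ = -1985633630964

Ratio r(k) = 3*(9*k**4 + 72*k**3 + 206*k**2 + 251*k + 108)/(9*k**3 + 36*k**2 + 44*k + 19).
So A=3*k + 3 and B=1, with C=k**3 + 4*k**2 + 44*k/9 + 19/9.
Need (3*k + 3)·f(k+1) − (1)·f(k) = k**3 + 4*k**2 + 44*k/9 + 19/9.
Degrees (1,0,3) ⇒ d ≤ 2.
Solving with deg f ≤ 2: f(k) = (3*k**2 + 4*k - 1)/9.
So s_k = (B(k−1)f/C)·t_k = ((3*k**2 + 4*k - 1)/(9*k**3 + 36*k**2 + 44*k + 19))·t_k = -3**k*(3*k**2 + 4*k - 1)*factorial(k).
s_(k+1) − s_k = -3**k*(9*k**3 + 36*k**2 + 44*k + 19)*factorial(k) = t_k.
Telescoping: Σ = s_(9) − s_(3) = -1985633637120 − (-6156) = -1985633630964.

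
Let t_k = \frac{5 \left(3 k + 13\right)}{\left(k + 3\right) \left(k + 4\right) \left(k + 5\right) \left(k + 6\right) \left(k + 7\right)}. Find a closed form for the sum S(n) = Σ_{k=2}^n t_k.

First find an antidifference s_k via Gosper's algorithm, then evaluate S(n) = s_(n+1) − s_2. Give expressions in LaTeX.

The ratio is (k + 3)*(3*k + 16)/((k + 8)*(3*k + 13)).
Normal form (A,B,C) = (k + 3, k + 8, k + 13/3).
Set up (k + 3)·f(k+1) − (k + 7)·f(k) − (k + 13/3) = 0.
d = 4 from the (1,1,1) case.
Coefficient equations give f(k) = k*(k + 4)*(k**2 + 14*k + 63)/270.
Get s_k = R·t_k = k*(k**2 + 14*k + 63)/(18*(k**3 + 14*k**2 + 63*k + 90)) with R(k) = B(k−1)f(k)/C(k) = k*(k + 4)*(k + 7)*(k**2 + 14*k + 63)/(90*(3*k + 13)).
Verify: 5*(3*k + 13)/(k**5 + 25*k**4 + 245*k**3 + 1175*k**2 + 2754*k + 2520) matches t_k.
Telescope: S(n) = s_(n+1) − s_(2) = (n**3 + 17*n**2 + 94*n + 78)/(18*(n**3 + 17*n**2 + 94*n + 168)) − (19/504) = (n**3 + 17*n**2 + 94*n - 112)/(56*(n**3 + 17*n**2 + 94*n + 168)).

S(n) = \frac{n^{3} + 17 n^{2} + 94 n - 112}{56 \left(n^{3} + 17 n^{2} + 94 n + 168\right)}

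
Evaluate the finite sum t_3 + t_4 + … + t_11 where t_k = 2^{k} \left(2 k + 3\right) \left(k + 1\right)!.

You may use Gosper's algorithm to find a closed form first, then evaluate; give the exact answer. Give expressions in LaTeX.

Compute t_(k+1)/t_k: get 2*(k + 2)*(2*k + 5)/(2*k + 3).
So A=2*k + 4 and B=1, with C=k + 3/2.
Need (2*k + 4)·f(k+1) − (1)·f(k) = k + 3/2.
Degrees (1,0,1) ⇒ d ≤ 0.
A polynomial solution: f(k) = 1/2.
Then R = B(k−1)f/C = 1/(2*k + 3), so s_k = R(k)·t_k = 2**k*factorial(k + 1).
Verify: 2**k*(2*k + 3)*factorial(k + 1) matches t_k.
Σ_(k=3)^(11) t_k = s_(12) − s_(3) = 25505877196800 − (192) = 25505877196608.

Σ = 25505877196608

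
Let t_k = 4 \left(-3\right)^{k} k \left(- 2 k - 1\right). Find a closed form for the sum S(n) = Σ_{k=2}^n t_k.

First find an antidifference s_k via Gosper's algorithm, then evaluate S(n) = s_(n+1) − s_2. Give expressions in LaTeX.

S(n) = - 6 \left(-3\right)^{n} n^{2} - 6 \left(-3\right)^{n} n - 36

t_(k+1)/t_k = -3*(k + 1)*(2*k + 3)/(k*(2*k + 1)).
So A=-3 and B=1, with C=k**2 + k/2.
Solve (-3)·f(k+1) − (1)·f(k) = k**2 + k/2.
Bound: deg f ≤ 2.
Solving with deg f ≤ 2: f(k) = -k*(k - 1)/4.
Get s_k = R·t_k = 2*(-3)**k*k*(k - 1) with R(k) = B(k−1)f(k)/C(k) = -(k - 1)/(2*(2*k + 1)).
Verify: 4*(-3)**k*k*(-2*k - 1) matches t_k.
Telescope: S(n) = s_(n+1) − s_(2) = 6*(-3)**n*n*(-n - 1) − (36) = -6*(-3)**n*n**2 - 6*(-3)**n*n - 36.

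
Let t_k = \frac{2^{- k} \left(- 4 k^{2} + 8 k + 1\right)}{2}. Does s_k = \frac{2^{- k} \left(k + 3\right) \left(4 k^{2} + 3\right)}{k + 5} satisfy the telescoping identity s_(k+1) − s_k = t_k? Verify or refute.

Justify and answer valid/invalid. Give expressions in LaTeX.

s_(k+1) = (k + 4)*(4*(k + 1)**2 + 3)/(2*2**k*(k + 6))
s_(k+1) − s_k = (-4*k**4 - 28*k**3 + 9*k**2 + 169*k + 32)/(2*2**k*(k**2 + 11*k + 30))
(s_(k+1) − s_k) − t_k = (4*k**3 + 20*k**2 - 41*k + 1)/(2**k*(k**2 + 11*k + 30))

Invalid: residual \frac{2^{- k} \left(4 k^{3} + 20 k^{2} - 41 k + 1\right)}{k^{2} + 11 k + 30} ≠ 0.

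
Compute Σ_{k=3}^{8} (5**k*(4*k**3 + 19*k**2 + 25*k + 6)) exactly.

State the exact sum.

t_(k+1)/t_k = 5*(4*k**3 + 31*k**2 + 75*k + 54)/(4*k**3 + 19*k**2 + 25*k + 6).
Normal form (A,B,C) = (5, 1, k**3 + 19*k**2/4 + 25*k/4 + 3/2).
Key eq: (5)·f(k+1) = (1)·f(k) + (k**3 + 19*k**2/4 + 25*k/4 + 3/2).
Degrees (0,0,3) ⇒ d ≤ 3.
Solve for f: f(k) = (k**3 + k**2 - 1)/4 (degree 3 ≤ 3).
Certificate R = B(k−1)f/C = (k**3 + k**2 - 1)/((k + 2)*(4*k**2 + 11*k + 3)) gives s_k = 5**k*(k**3 + k**2 - 1).
Check: Δs_k = 5**k*(4*k**3 + 19*k**2 + 25*k + 6). ✓
Evaluate s at k=9 and k=3: 1580078125 and 4375; difference 1580073750.

Σ = 1580073750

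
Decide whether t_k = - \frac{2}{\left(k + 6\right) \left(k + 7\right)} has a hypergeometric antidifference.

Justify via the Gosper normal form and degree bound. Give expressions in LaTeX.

Yes. s_k = - \frac{k}{3 k + 18}.

Compute t_(k+1)/t_k: get (k + 6)/(k + 8).
Gosper form: A/B · C(k+1)/C(k) with A=k + 6, B=k + 8, C=1.
f must satisfy (k + 6)·f(k+1) − (k + 7)·f(k) = 1.
d = 1 from the (1,1,0) case.
Solve for f: f(k) = k/6 (degree 1 ≤ 1).
So s_k = (B(k−1)f/C)·t_k = (k*(k + 7)/6)·t_k = -k/(3*k + 18).
Δs = -2/(k**2 + 13*k + 42), as required.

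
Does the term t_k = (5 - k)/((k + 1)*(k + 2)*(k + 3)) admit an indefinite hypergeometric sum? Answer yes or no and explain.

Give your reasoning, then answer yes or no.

Yes. s_k = k*(k + 4)/((k + 1)*(k + 2)).

Ratio r(k) = (k - 4)*(k + 1)/((k - 5)*(k + 4)).
Normal form (A,B,C) = (k + 1, k + 4, k - 5).
f must satisfy (k + 1)·f(k+1) − (k + 3)·f(k) = k - 5.
From deg A=1, deg B=1, deg C=1: d=2.
Coefficient equations give f(k) = -k*(k + 4).
So s_k = (B(k−1)f/C)·t_k = (-k*(k + 3)*(k + 4)/(k - 5))·t_k = k*(k + 4)/((k + 1)*(k + 2)).
Check: Δs_k = (5 - k)/(k**3 + 6*k**2 + 11*k + 6). ✓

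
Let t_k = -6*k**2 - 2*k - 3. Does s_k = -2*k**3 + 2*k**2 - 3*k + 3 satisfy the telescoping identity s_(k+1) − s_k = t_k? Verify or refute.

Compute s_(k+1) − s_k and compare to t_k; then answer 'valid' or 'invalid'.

valid; difference matches t_k

s_(k+1) = k*(-2*k**2 - 4*k - 5)
s_(k+1) − s_k = -6*k**2 - 2*k - 3
(s_(k+1) − s_k) − t_k = 0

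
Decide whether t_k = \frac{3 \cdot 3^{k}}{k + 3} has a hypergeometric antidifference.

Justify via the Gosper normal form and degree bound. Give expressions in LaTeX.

t_(k+1)/t_k = 3*(k + 3)/(k + 4).
Take A(k)=3*k + 9, B(k)=k + 4, C(k)=1.
f must satisfy (3*k + 9)·f(k+1) − (k + 3)·f(k) = 1.
Degrees (1,1,0) ⇒ d ≤ -1.
deg f ≤ -1 is impossible — no certificate.

No — negative degree bound, so no certificate f.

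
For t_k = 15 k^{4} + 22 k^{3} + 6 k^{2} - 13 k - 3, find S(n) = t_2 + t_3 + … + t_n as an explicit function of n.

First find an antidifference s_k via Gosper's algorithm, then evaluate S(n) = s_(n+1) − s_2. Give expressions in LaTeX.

S(n) = 3 n^{5} + 13 n^{4} + 18 n^{3} + 2 n^{2} - 9 n - 27

Ratio r(k) = (15*k**4 + 82*k**3 + 162*k**2 + 125*k + 27)/(15*k**4 + 22*k**3 + 6*k**2 - 13*k - 3).
So A=1 and B=1, with C=k**4 + 22*k**3/15 + 2*k**2/5 - 13*k/15 - 1/5.
f must satisfy (1)·f(k+1) − (1)·f(k) = k**4 + 22*k**3/15 + 2*k**2/5 - 13*k/15 - 1/5.
Degrees (0,0,4) ⇒ d ≤ 5.
Solving with deg f ≤ 5: f(k) = k*(3*k**4 - 2*k**3 - 4*k**2 - 4*k + 4)/15.
R(k) = B(k−1)·f(k)/C(k) = k*(3*k**4 - 2*k**3 - 4*k**2 - 4*k + 4)/(15*k**4 + 22*k**3 + 6*k**2 - 13*k - 3); s_k = R·t_k = k*(3*k**4 - 2*k**3 - 4*k**2 - 4*k + 4).
Check: Δs_k = 15*k**4 + 22*k**3 + 6*k**2 - 13*k - 3. ✓
s_(n+1) = 3*n**5 + 13*n**4 + 18*n**3 + 2*n**2 - 9*n - 3 and s_(2) = 24, so S(n) = 3*n**5 + 13*n**4 + 18*n**3 + 2*n**2 - 9*n - 27.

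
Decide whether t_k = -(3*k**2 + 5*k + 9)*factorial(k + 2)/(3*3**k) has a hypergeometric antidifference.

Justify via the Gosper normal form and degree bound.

Yes. s_k = -(3*k + 2)*factorial(k + 2)/3**k.

The ratio is (k + 3)*(5*k + 3*(k + 1)**2 + 14)/(3*(3*k**2 + 5*k + 9)).
A = k/3 + 1, B = 1, C = k**2 + 5*k/3 + 3.
Key eq: (k/3 + 1)·f(k+1) = (1)·f(k) + (k**2 + 5*k/3 + 3).
Degrees (1,0,2) ⇒ d ≤ 1.
Solving with deg f ≤ 1: f(k) = 3*k + 2.
Then R = B(k−1)f/C = 3*(3*k + 2)/(3*k**2 + 5*k + 9), so s_k = R(k)·t_k = -(3*k + 2)*factorial(k + 2)/3**k.
Δs = -(3*k**2 + 5*k + 9)*factorial(k + 2)/(3*3**k), as required.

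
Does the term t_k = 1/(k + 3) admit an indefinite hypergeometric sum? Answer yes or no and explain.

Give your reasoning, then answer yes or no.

No; the coefficient equations for f are inconsistent.

Compute t_(k+1)/t_k: get (k + 3)/(k + 4).
A = k + 3, B = k + 4, C = 1.
Solve (k + 3)·f(k+1) − (k + 3)·f(k) = 1.
Bound: deg f ≤ 0.
Put f(k) = c0: A·f(k+1) − B(k−1)·f(k) − C = -1; need -1 = 0 — inconsistent ⇒ no f, not summable.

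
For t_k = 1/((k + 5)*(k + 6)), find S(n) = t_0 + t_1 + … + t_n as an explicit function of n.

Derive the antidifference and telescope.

S(n) = (n + 1)/(5*(n + 6))

r(k) = (k + 5)/(k + 7) after simplifying.
Factor: A=k + 5; B=k + 7; C=1.
f must satisfy (k + 5)·f(k+1) − (k + 6)·f(k) = 1.
Bound: deg f ≤ 1.
A polynomial solution: f(k) = k/5.
Get s_k = R·t_k = k/(5*(k + 5)) with R(k) = B(k−1)f(k)/C(k) = k*(k + 6)/5.
Δs = 1/(k**2 + 11*k + 30), as required.
Σ_(k=0)^n t_k = s_(n+1) − s_(0) = ((n + 1)/(5*(n + 6))) − (0), i.e. (n + 1)/(5*(n + 6)).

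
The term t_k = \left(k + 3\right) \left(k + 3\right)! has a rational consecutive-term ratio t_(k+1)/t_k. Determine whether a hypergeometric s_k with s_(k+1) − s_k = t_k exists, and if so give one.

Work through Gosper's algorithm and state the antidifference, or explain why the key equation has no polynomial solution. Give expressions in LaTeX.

s_k = \left(k + 3\right)!

The ratio is (k + 4)**2/(k + 3).
Gosper form: A/B · C(k+1)/C(k) with A=k + 4, B=1, C=k + 3.
f must satisfy (k + 4)·f(k+1) − (1)·f(k) = k + 3.
From deg A=1, deg B=0, deg C=1: d=0.
Solve for f: f(k) = 1 (degree 0 ≤ 0).
Then R = B(k−1)f/C = 1/(k + 3), so s_k = R(k)·t_k = factorial(k + 3).
Check: Δs_k = (k + 3)*factorial(k + 3). ✓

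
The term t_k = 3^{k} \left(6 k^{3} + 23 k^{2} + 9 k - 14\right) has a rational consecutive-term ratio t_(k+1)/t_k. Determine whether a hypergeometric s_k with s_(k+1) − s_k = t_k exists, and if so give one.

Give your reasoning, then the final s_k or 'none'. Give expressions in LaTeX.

s_k = 3^{k} \left(3 k^{3} - 2 k^{2} - 3 k - 4\right)

t_(k+1)/t_k = 3*(6*k**3 + 41*k**2 + 73*k + 24)/(6*k**3 + 23*k**2 + 9*k - 14).
Take A(k)=3, B(k)=1, C(k)=k**3 + 23*k**2/6 + 3*k/2 - 7/3.
f must satisfy (3)·f(k+1) − (1)·f(k) = k**3 + 23*k**2/6 + 3*k/2 - 7/3.
Degrees (0,0,3) ⇒ d ≤ 3.
Coefficient equations give f(k) = (3*k**3 - 2*k**2 - 3*k - 4)/6.
Get s_k = R·t_k = 3**k*(3*k**3 - 2*k**2 - 3*k - 4) with R(k) = B(k−1)f(k)/C(k) = (3*k**3 - 2*k**2 - 3*k - 4)/(6*k**3 + 23*k**2 + 9*k - 14).
Δs = 3**k*(6*k**3 + 23*k**2 + 9*k - 14), as required.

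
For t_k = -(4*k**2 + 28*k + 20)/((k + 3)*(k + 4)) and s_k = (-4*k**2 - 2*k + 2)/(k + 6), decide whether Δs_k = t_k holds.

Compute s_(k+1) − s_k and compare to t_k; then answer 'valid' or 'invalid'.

s_(k+1) = 2*(-k - 2*(k + 1)**2)/(k + 7)
s_(k+1) − s_k = 2*(-2*k**2 - 26*k - 19)/(k**2 + 13*k + 42)
(s_(k+1) − s_k) − t_k = 6*(17*k**2 + 91*k + 64)/(k**4 + 20*k**3 + 145*k**2 + 450*k + 504)

Invalid: residual 6*(17*k**2 + 91*k + 64)/(k**4 + 20*k**3 + 145*k**2 + 450*k + 504) ≠ 0.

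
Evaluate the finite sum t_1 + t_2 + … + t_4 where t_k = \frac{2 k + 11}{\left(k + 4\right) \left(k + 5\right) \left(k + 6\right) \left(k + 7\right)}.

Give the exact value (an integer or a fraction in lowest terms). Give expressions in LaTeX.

Σ = 64/3465

r(k) = (k + 4)*(2*k + 13)/((k + 8)*(2*k + 11)) after simplifying.
So A=k + 4 and B=k + 8, with C=k + 11/2.
f must satisfy (k + 4)·f(k+1) − (k + 7)·f(k) = k + 11/2.
Bound: deg f ≤ 3.
Solve for f: f(k) = k*(k + 5)*(k + 10)/48 (degree 3 ≤ 3).
R(k) = B(k−1)·f(k)/C(k) = k*(k + 5)*(k + 7)*(k + 10)/(24*(2*k + 11)); s_k = R·t_k = k*(k + 10)/(24*(k**2 + 10*k + 24)).
Verify: (2*k + 11)/(k**4 + 22*k**3 + 179*k**2 + 638*k + 840) matches t_k.
Telescoping: Σ = s_(5) − s_(1) = 25/792 − (11/840) = 64/3465.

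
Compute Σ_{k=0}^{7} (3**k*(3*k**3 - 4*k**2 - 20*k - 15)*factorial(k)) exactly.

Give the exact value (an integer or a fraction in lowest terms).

Compute t_(k+1)/t_k: get 3*(3*k**4 + 8*k**3 - 14*k**2 - 55*k - 36)/(3*k**3 - 4*k**2 - 20*k - 15).
Gosper form: A/B · C(k+1)/C(k) with A=3*k + 3, B=1, C=k**3 - 4*k**2/3 - 20*k/3 - 5.
Need (3*k + 3)·f(k+1) − (1)·f(k) = k**3 - 4*k**2/3 - 20*k/3 - 5.
Bound: deg f ≤ 2.
Solving with deg f ≤ 2: f(k) = (k**2 - 4*k - 3)/3.
So s_k = (B(k−1)f/C)·t_k = ((k**2 - 4*k - 3)/(3*k**3 - 4*k**2 - 20*k - 15))·t_k = 3**k*(k**2 - 4*k - 3)*factorial(k).
s_(k+1) − s_k = 3**k*(3*k**3 - 4*k**2 - 20*k - 15)*factorial(k) = t_k.
Telescoping: Σ = s_(8) − s_(0) = 7671646080 − (-3) = 7671646083.

Σ = 7671646083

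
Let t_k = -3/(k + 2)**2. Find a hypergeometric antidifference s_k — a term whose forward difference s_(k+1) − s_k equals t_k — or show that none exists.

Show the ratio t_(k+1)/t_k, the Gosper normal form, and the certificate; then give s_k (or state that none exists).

Step 1: r(k) = (k + 2)**2/(k + 3)**2.
Normal form (A,B,C) = (k**2 + 4*k + 4, k**2 + 6*k + 9, 1).
Set up (k**2 + 4*k + 4)·f(k+1) − (k**2 + 4*k + 4)·f(k) − (1) = 0.
Degrees (2,2,0) ⇒ d ≤ 0.
f = c0 ⇒ A·f(k+1) − B(k−1)·f(k) − C = -1. The system {-1 = 0} is inconsistent; no antidifference.

none — t_k is not Gosper-summable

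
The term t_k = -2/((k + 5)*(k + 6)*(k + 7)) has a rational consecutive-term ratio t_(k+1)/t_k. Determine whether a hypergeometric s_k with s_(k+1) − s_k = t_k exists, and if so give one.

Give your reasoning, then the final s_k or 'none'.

s_k = k*(-k - 11)/(30*(k + 5)*(k + 6))

Step 1: r(k) = (k + 5)/(k + 8).
Factor: A=k + 5; B=k + 8; C=1.
f must satisfy (k + 5)·f(k+1) − (k + 7)·f(k) = 1.
Bound: deg f ≤ 2.
Coefficient equations give f(k) = k*(k + 11)/60.
R(k) = B(k−1)·f(k)/C(k) = k*(k + 7)*(k + 11)/60; s_k = R·t_k = k*(-k - 11)/(30*(k + 5)*(k + 6)).
Check: Δs_k = -2/(k**3 + 18*k**2 + 107*k + 210). ✓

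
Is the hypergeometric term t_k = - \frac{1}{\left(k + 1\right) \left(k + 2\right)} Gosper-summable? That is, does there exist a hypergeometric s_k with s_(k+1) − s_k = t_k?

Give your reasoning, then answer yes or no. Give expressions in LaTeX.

Yes. s_k = - \frac{k}{k + 1}.

t_(k+1)/t_k = (k + 1)/(k + 3).
Take A(k)=k + 1, B(k)=k + 3, C(k)=1.
Need (k + 1)·f(k+1) − (k + 2)·f(k) = 1.
Degrees (1,1,0) ⇒ d ≤ 1.
A polynomial solution: f(k) = k.
Get s_k = R·t_k = -k/(k + 1) with R(k) = B(k−1)f(k)/C(k) = k*(k + 2).
Verify: -1/(k**2 + 3*k + 2) matches t_k.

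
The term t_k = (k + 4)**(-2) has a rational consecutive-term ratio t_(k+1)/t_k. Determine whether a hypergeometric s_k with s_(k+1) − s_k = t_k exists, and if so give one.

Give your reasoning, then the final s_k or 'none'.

none (Gosper's algorithm certifies no s_k)

Step 1: r(k) = (k + 4)**2/(k + 5)**2.
A = k**2 + 8*k + 16, B = k**2 + 10*k + 25, C = 1.
Need (k**2 + 8*k + 16)·f(k+1) − (k**2 + 8*k + 16)·f(k) = 1.
From deg A=2, deg B=2, deg C=0: d=0.
Put f(k) = c0: A·f(k+1) − B(k−1)·f(k) − C = -1; need -1 = 0 — inconsistent ⇒ no f, not summable.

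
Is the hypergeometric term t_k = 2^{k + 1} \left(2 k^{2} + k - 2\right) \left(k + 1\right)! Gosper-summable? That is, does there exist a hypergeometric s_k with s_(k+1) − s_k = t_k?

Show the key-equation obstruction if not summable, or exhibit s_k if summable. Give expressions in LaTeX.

t_(k+1)/t_k = 2*(k + 2)*(k + 2*(k + 1)**2 - 1)/(2*k**2 + k - 2).
Factor: A=2*k + 4; B=1; C=k**2 + k/2 - 1.
f must satisfy (2*k + 4)·f(k+1) − (1)·f(k) = k**2 + k/2 - 1.
deg f ≤ 1 (via 1,0,2).
Solving with deg f ≤ 1: f(k) = (k - 2)/2.
Then R = B(k−1)f/C = (k - 2)/(2*k**2 + k - 2), so s_k = R(k)·t_k = 2**(k + 1)*(k - 2)*factorial(k + 1).
Δs = 2**(k + 1)*(2*k**2 + k - 2)*factorial(k + 1), as required.

Yes. s_k = 2^{k + 1} \left(k - 2\right) \left(k + 1\right)!.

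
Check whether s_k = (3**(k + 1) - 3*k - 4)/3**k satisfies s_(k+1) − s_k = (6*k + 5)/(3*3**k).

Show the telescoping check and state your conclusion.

Valid: the claim telescopes to t_k.

s_(k+1) = 3 - k/3**k - 7/(3*3**k)
s_(k+1) − s_k = (6*k + 5)/(3*3**k)
(s_(k+1) − s_k) − t_k = 0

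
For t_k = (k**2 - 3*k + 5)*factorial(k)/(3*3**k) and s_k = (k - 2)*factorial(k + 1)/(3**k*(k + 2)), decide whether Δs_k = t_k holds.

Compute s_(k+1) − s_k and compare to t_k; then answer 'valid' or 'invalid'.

Invalid: residual -(k**3 - k**2 - 4*k + 16)*factorial(k)/(3*3**k*(k + 2)*(k + 3)) ≠ 0.

s_(k+1) = (k - 1)*factorial(k + 2)/(3*3**k*(k + 3))
s_(k+1) − s_k = (k**3 - 3*k + 14)*factorial(k + 1)/(3*3**k*(k + 2)*(k + 3))
(s_(k+1) − s_k) − t_k = -(k**3 - k**2 - 4*k + 16)*factorial(k)/(3*3**k*(k + 2)*(k + 3))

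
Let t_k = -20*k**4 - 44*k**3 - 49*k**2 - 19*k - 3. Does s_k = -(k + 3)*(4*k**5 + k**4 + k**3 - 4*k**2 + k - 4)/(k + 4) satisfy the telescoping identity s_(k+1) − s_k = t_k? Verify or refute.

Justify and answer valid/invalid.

s_(k+1) = (-4*k**6 - 37*k**5 - 129*k**4 - 225*k**3 - 200*k**2 - 79*k + 4)/(k + 5)
s_(k+1) − s_k = (-20*k**6 - 208*k**5 - 722*k**4 - 1116*k**3 - 935*k**2 - 329*k - 44)/(k**2 + 9*k + 20)
(s_(k+1) − s_k) − t_k = (16*k**5 + 123*k**4 + 224*k**3 + 219*k**2 + 78*k + 16)/(k**2 + 9*k + 20)

Invalid: residual (16*k**5 + 123*k**4 + 224*k**3 + 219*k**2 + 78*k + 16)/(k**2 + 9*k + 20) ≠ 0.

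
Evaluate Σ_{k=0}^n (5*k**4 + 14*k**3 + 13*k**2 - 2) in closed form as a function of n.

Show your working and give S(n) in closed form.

r(k) = (5*k**4 + 34*k**3 + 85*k**2 + 88*k + 30)/(5*k**4 + 14*k**3 + 13*k**2 - 2) after simplifying.
Normal form (A,B,C) = (1, 1, k**4 + 14*k**3/5 + 13*k**2/5 - 2/5).
Need (1)·f(k+1) − (1)·f(k) = k**4 + 14*k**3/5 + 13*k**2/5 - 2/5.
deg f ≤ 5 (via 0,0,4).
Coefficient equations give f(k) = k**2*(k**3 + k**2 - k - 3)/5.
Certificate R = B(k−1)f/C = k**2*(k**3 + k**2 - k - 3)/(5*k**4 + 14*k**3 + 13*k**2 - 2) gives s_k = k**2*(k**3 + k**2 - k - 3).
Verify: 5*k**4 + 14*k**3 + 13*k**2 - 2 matches t_k.
s_(n+1) = n**5 + 6*n**4 + 13*n**3 + 10*n**2 - 2 and s_(0) = 0, so S(n) = n**5 + 6*n**4 + 13*n**3 + 10*n**2 - 2.

S(n) = n**5 + 6*n**4 + 13*n**3 + 10*n**2 - 2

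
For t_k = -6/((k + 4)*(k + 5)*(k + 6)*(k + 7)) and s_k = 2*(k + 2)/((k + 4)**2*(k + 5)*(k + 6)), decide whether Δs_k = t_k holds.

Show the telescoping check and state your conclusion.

s_(k+1) = 2*(k + 3)/((k + 5)**2*(k + 6)*(k + 7))
s_(k+1) − s_k = 2*(-(k + 2)*(k + 5)*(k + 7) + (k + 3)*(k + 4)**2)/((k + 4)**2*(k + 5)**2*(k + 6)*(k + 7))
(s_(k+1) − s_k) − t_k = 4*(4*k + 19)/(k**6 + 31*k**5 + 397*k**4 + 2689*k**3 + 10162*k**2 + 20320*k + 16800)

Invalid: residual 4*(4*k + 19)/(k**6 + 31*k**5 + 397*k**4 + 2689*k**3 + 10162*k**2 + 20320*k + 16800) ≠ 0.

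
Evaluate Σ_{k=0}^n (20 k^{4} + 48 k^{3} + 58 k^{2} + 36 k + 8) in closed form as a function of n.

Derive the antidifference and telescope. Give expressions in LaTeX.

S(n) = 4 n^{5} + 22 n^{4} + 50 n^{3} + 59 n^{2} + 35 n + 8

Ratio r(k) = (10*k**4 + 64*k**3 + 161*k**2 + 188*k + 85)/(10*k**4 + 24*k**3 + 29*k**2 + 18*k + 4).
Gosper form: A/B · C(k+1)/C(k) with A=1, B=1, C=k**4 + 12*k**3/5 + 29*k**2/10 + 9*k/5 + 2/5.
f must satisfy (1)·f(k+1) − (1)·f(k) = k**4 + 12*k**3/5 + 29*k**2/10 + 9*k/5 + 2/5.
From deg A=0, deg B=0, deg C=4: d=5.
Solve for f: f(k) = k*(4*k**4 + 2*k**3 + 2*k**2 + k - 1)/20 (degree 5 ≤ 5).
Certificate R = B(k−1)f/C = k*(4*k**4 + 2*k**3 + 2*k**2 + k - 1)/(2*(10*k**4 + 24*k**3 + 29*k**2 + 18*k + 4)) gives s_k = k*(4*k**4 + 2*k**3 + 2*k**2 + k - 1).
Δs = 20*k**4 + 48*k**3 + 58*k**2 + 36*k + 8, as required.
Σ_(k=0)^n t_k = s_(n+1) − s_(0) = (4*n**5 + 22*n**4 + 50*n**3 + 59*n**2 + 35*n + 8) − (0), i.e. 4*n**5 + 22*n**4 + 50*n**3 + 59*n**2 + 35*n + 8.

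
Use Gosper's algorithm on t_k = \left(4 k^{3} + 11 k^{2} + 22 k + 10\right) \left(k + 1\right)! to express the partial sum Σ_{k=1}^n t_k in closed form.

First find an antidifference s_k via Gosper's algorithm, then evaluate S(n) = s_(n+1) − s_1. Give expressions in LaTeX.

Step 1: r(k) = (4*k**4 + 31*k**3 + 102*k**2 + 159*k + 94)/(4*k**3 + 11*k**2 + 22*k + 10).
Normal form (A,B,C) = (k + 2, 1, k**3 + 11*k**2/4 + 11*k/2 + 5/2).
Need (k + 2)·f(k+1) − (1)·f(k) = k**3 + 11*k**2/4 + 11*k/2 + 5/2.
deg f ≤ 2 (via 1,0,3).
Coefficient equations give f(k) = (4*k**2 - k + 4)/4.
Then R = B(k−1)f/C = (4*k**2 - k + 4)/(4*k**3 + 11*k**2 + 22*k + 10), so s_k = R(k)·t_k = (4*k**2 - k + 4)*factorial(k + 1).
Check: Δs_k = (4*k**3 + 11*k**2 + 22*k + 10)*factorial(k + 1). ✓
Σ_(k=1)^n t_k = s_(n+1) − s_(1) = ((4*n**2 + 7*n + 7)*factorial(n + 2)) − (14), i.e. 4*n**4*factorial(n) + 19*n**3*factorial(n) + 36*n**2*factorial(n) + 35*n*factorial(n) + 14*factorial(n) - 14.

S(n) = 4 n^{4} n! + 19 n^{3} n! + 36 n^{2} n! + 35 n n! + 14 n! - 14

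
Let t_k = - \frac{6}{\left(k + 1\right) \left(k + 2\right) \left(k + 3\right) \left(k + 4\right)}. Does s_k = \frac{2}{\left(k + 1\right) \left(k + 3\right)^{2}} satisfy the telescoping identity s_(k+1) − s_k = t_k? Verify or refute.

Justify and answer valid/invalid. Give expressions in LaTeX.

Invalid: residual \frac{2 \left(4 k + 13\right)}{k^{6} + 17 k^{5} + 117 k^{4} + 415 k^{3} + 794 k^{2} + 768 k + 288} ≠ 0.

s_(k+1) = 2/((k + 2)*(k + 4)**2)
s_(k+1) − s_k = 2/((k + 2)*(k + 4)**2) - 2/((k + 1)*(k + 3)**2)
(s_(k+1) − s_k) − t_k = 2*(4*k + 13)/(k**6 + 17*k**5 + 117*k**4 + 415*k**3 + 794*k**2 + 768*k + 288)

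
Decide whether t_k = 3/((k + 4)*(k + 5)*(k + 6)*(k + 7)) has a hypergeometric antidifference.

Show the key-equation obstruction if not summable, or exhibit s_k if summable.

The ratio is (k + 4)/(k + 8).
Take A(k)=k + 4, B(k)=k + 8, C(k)=1.
Set up (k + 4)·f(k+1) − (k + 7)·f(k) − (1) = 0.
Degrees (1,1,0) ⇒ d ≤ 3.
Solve for f: f(k) = k*(k**2 + 15*k + 74)/360 (degree 3 ≤ 3).
R(k) = B(k−1)·f(k)/C(k) = k*(k + 7)*(k**2 + 15*k + 74)/360; s_k = R·t_k = k*(k**2 + 15*k + 74)/(120*(k + 4)*(k + 5)*(k + 6)).
Verify: 3/(k**4 + 22*k**3 + 179*k**2 + 638*k + 840) matches t_k.

Yes. s_k = k*(k**2 + 15*k + 74)/(120*(k + 4)*(k + 5)*(k + 6)).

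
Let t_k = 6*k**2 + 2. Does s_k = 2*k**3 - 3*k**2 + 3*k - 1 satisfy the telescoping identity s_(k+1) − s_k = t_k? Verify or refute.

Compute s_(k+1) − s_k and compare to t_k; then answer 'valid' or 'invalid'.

s_(k+1) = 2*k**3 + 3*k**2 + 3*k + 1
s_(k+1) − s_k = 6*k**2 + 2
(s_(k+1) − s_k) − t_k = 0

valid; difference matches t_k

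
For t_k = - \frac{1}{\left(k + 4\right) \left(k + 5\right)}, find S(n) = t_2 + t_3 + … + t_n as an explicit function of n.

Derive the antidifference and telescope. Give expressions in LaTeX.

Step 1: r(k) = (k + 4)/(k + 6).
Normal form (A,B,C) = (k + 4, k + 6, 1).
Key eq: (k + 4)·f(k+1) = (k + 5)·f(k) + (1).
deg f ≤ 1 (via 1,1,0).
Match coefficients ⇒ f(k) = k/4.
So s_k = (B(k−1)f/C)·t_k = (k*(k + 5)/4)·t_k = -k/(4*k + 16).
Δs = -1/(k**2 + 9*k + 20), as required.
s_(n+1) = (-n - 1)/(4*(n + 5)) and s_(2) = -1/12, so S(n) = (1 - n)/(6*(n + 5)).

S(n) = \frac{1 - n}{6 \left(n + 5\right)}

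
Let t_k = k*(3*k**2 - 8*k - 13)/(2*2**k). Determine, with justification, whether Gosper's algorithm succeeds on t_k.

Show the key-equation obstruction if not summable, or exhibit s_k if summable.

Compute t_(k+1)/t_k: get (3*k**3 + k**2 - 20*k - 18)/(2*k*(3*k**2 - 8*k - 13)).
Normal form (A,B,C) = (1/2, 1, k**3 - 8*k**2/3 - 13*k/3).
Key eq: (1/2)·f(k+1) = (1)·f(k) + (k**3 - 8*k**2/3 - 13*k/3).
d = 3 from the (0,0,3) case.
Match coefficients ⇒ f(k) = -2*(3*k**3 + k**2 - 2*k + 2)/3.
Certificate R = B(k−1)f/C = -2*(3*k**3 + k**2 - 2*k + 2)/(k*(3*k**2 - 8*k - 13)) gives s_k = (-3*k**3 - k**2 + 2*k - 2)/2**k.
Δs = k*(3*k**2 - 8*k - 13)/(2*2**k), as required.

Yes. s_k = (-3*k**3 - k**2 + 2*k - 2)/2**k.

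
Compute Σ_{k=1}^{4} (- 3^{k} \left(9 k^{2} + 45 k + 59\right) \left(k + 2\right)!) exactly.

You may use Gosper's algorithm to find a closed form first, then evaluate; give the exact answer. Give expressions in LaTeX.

Σ = -23269554

Compute t_(k+1)/t_k: get 3*(9*k**3 + 90*k**2 + 302*k + 339)/(9*k**2 + 45*k + 59).
Gosper form: A/B · C(k+1)/C(k) with A=3*k + 9, B=1, C=k**2 + 5*k + 59/9.
Key eq: (3*k + 9)·f(k+1) = (1)·f(k) + (k**2 + 5*k + 59/9).
deg f ≤ 1 (via 1,0,2).
Coefficient equations give f(k) = (3*k + 4)/9.
R(k) = B(k−1)·f(k)/C(k) = (3*k + 4)/(9*k**2 + 45*k + 59); s_k = R·t_k = -3**k*(3*k + 4)*factorial(k + 2).
s_(k+1) − s_k = -3**k*(9*k**2 + 45*k + 59)*factorial(k + 2) = t_k.
Σ_(k=1)^(4) t_k = s_(5) − s_(1) = -23269680 − (-126) = -23269554.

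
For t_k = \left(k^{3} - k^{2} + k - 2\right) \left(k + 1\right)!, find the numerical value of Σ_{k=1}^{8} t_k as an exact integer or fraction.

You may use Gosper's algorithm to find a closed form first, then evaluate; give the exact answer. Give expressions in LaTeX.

Σ = 177811198

Compute t_(k+1)/t_k: get (k + 2)*(k + (k + 1)**3 - (k + 1)**2 - 1)/(k**3 - k**2 + k - 2).
Take A(k)=k + 2, B(k)=1, C(k)=k**3 - k**2 + k - 2.
Solve (k + 2)·f(k+1) − (1)·f(k) = k**3 - k**2 + k - 2.
From deg A=1, deg B=0, deg C=3: d=2.
Solving with deg f ≤ 2: f(k) = (k - 2)**2.
R(k) = B(k−1)·f(k)/C(k) = (k - 2)**2/(k**3 - k**2 + k - 2); s_k = R·t_k = (k - 2)**2*factorial(k + 1).
s_(k+1) − s_k = (k**3 - k**2 + k - 2)*factorial(k + 1) = t_k.
Evaluate s at k=9 and k=1: 177811200 and 2; difference 177811198.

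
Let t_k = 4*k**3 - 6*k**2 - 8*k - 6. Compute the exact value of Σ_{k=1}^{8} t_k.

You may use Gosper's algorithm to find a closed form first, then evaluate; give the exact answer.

Step 1: r(k) = (2*k**3 + 3*k**2 - 4*k - 8)/(2*k**3 - 3*k**2 - 4*k - 3).
A = 1, B = 1, C = k**3 - 3*k**2/2 - 2*k - 3/2.
Solve (1)·f(k+1) − (1)·f(k) = k**3 - 3*k**2/2 - 2*k - 3/2.
d = 4 from the (0,0,3) case.
A polynomial solution: f(k) = k*(k**3 - 4*k**2 - 3)/4.
Get s_k = R·t_k = k*(k**3 - 4*k**2 - 3) with R(k) = B(k−1)f(k)/C(k) = k*(k**3 - 4*k**2 - 3)/(2*(2*k**3 - 3*k**2 - 4*k - 3)).
s_(k+1) − s_k = 4*k**3 - 6*k**2 - 8*k - 6 = t_k.
Evaluate s at k=9 and k=1: 3618 and -6; difference 3624.

Σ = 3624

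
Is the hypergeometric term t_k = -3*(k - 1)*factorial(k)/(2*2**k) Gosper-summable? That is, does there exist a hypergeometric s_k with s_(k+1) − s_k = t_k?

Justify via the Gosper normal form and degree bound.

Yes. s_k = -3*factorial(k)/2**k.

t_(k+1)/t_k = k*(k + 1)/(2*(k - 1)).
Normal form (A,B,C) = (k/2 + 1/2, 1, k - 1).
f must satisfy (k/2 + 1/2)·f(k+1) − (1)·f(k) = k - 1.
Bound: deg f ≤ 0.
Match coefficients ⇒ f(k) = 2.
Get s_k = R·t_k = -3*factorial(k)/2**k with R(k) = B(k−1)f(k)/C(k) = 2/(k - 1).
s_(k+1) − s_k = -3*(k - 1)*factorial(k)/(2*2**k) = t_k.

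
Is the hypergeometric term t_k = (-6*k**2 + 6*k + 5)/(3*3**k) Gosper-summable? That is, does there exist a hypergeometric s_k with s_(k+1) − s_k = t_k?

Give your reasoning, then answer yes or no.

Yes. s_k = (3*k**2 - 1)/3**k.

The ratio is (6*k**2 + 6*k - 5)/(3*(6*k**2 - 6*k - 5)).
Gosper form: A/B · C(k+1)/C(k) with A=1/3, B=1, C=k**2 - k - 5/6.
f must satisfy (1/3)·f(k+1) − (1)·f(k) = k**2 - k - 5/6.
d = 2 from the (0,0,2) case.
A polynomial solution: f(k) = -(3*k**2 - 1)/2.
R(k) = B(k−1)·f(k)/C(k) = -3*(3*k**2 - 1)/(6*k**2 - 6*k - 5); s_k = R·t_k = (3*k**2 - 1)/3**k.
Δs = (-6*k**2 + 6*k + 5)/(3*3**k), as required.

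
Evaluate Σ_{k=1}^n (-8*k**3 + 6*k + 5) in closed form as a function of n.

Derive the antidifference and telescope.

S(n) = n*(-2*n**3 - 4*n**2 + n + 8)

Compute t_(k+1)/t_k: get (6*k - 8*(k + 1)**3 + 11)/(-8*k**3 + 6*k + 5).
A = 1, B = 1, C = k**3 - 3*k/4 - 5/8.
Solve (1)·f(k+1) − (1)·f(k) = k**3 - 3*k/4 - 5/8.
From deg A=0, deg B=0, deg C=3: d=4.
Match coefficients ⇒ f(k) = k*(2*k**3 - 4*k**2 - k - 2)/8.
R(k) = B(k−1)·f(k)/C(k) = k*(2*k**3 - 4*k**2 - k - 2)/(8*k**3 - 6*k - 5); s_k = R·t_k = k*(-2*k**3 + 4*k**2 + k + 2).
Δs = -8*k**3 + 6*k + 5, as required.
Evaluate: s_(n+1) = -2*n**4 - 4*n**3 + n**2 + 8*n + 5; subtract s_(1) = 5 ⇒ S(n) = n*(-2*n**3 - 4*n**2 + n + 8).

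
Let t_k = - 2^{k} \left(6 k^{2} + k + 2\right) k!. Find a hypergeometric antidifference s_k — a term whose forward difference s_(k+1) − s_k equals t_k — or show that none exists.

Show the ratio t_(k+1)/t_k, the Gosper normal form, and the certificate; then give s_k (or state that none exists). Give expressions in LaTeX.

r(k) = 2*(k + 1)*(k + 6*(k + 1)**2 + 3)/(6*k**2 + k + 2) after simplifying.
Gosper form: A/B · C(k+1)/C(k) with A=2*k + 2, B=1, C=k**2 + k/6 + 1/3.
Key eq: (2*k + 2)·f(k+1) = (1)·f(k) + (k**2 + k/6 + 1/3).
Degrees (1,0,2) ⇒ d ≤ 1.
A polynomial solution: f(k) = (3*k - 4)/6.
Then R = B(k−1)f/C = (3*k - 4)/(6*k**2 + k + 2), so s_k = R(k)·t_k = -2**k*(3*k - 4)*factorial(k).
Verify: -2**k*(6*k**2 + k + 2)*factorial(k) matches t_k.

s_k = - 2^{k} \left(3 k - 4\right) k!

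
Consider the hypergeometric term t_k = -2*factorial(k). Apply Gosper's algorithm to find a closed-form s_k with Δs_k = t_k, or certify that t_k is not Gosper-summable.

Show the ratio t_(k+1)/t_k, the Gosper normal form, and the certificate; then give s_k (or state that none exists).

t_(k+1)/t_k = k + 1.
Factor: A=k + 1; B=1; C=1.
Solve (k + 1)·f(k+1) − (1)·f(k) = 1.
Bound: deg f ≤ -1.
deg f ≤ -1 is impossible — no certificate.

not Gosper-summable; s_k does not exist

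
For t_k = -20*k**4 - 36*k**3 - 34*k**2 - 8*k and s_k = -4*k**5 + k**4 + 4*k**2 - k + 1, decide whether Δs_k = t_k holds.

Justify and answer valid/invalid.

valid; difference matches t_k

s_(k+1) = -k - 4*(k + 1)**5 + (k + 1)**4 + 4*(k + 1)**2
s_(k+1) − s_k = 2*k*(-10*k**3 - 18*k**2 - 17*k - 4)
(s_(k+1) − s_k) − t_k = 0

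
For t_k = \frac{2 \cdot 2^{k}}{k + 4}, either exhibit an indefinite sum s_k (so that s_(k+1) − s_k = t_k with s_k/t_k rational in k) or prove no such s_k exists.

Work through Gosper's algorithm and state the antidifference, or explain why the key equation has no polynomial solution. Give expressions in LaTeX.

no hypergeometric antidifference exists

Ratio r(k) = 2*(k + 4)/(k + 5).
A = 2*k + 8, B = k + 5, C = 1.
f must satisfy (2*k + 8)·f(k+1) − (k + 4)·f(k) = 1.
From deg A=1, deg B=1, deg C=0: d=-1.
Negative degree bound (-1): no f exists, t_k not Gosper-summable.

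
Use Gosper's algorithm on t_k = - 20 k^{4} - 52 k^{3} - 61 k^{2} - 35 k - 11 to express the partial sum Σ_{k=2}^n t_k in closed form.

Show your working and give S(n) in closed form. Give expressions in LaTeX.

S(n) = - 4 n^{5} - 23 n^{4} - 53 n^{3} - 61 n^{2} - 38 n + 179

Compute t_(k+1)/t_k: get (20*k**4 + 132*k**3 + 337*k**2 + 393*k + 179)/(20*k**4 + 52*k**3 + 61*k**2 + 35*k + 11).
So A=1 and B=1, with C=k**4 + 13*k**3/5 + 61*k**2/20 + 7*k/4 + 11/20.
Need (1)·f(k+1) − (1)·f(k) = k**4 + 13*k**3/5 + 61*k**2/20 + 7*k/4 + 11/20.
Bound: deg f ≤ 5.
Solve for f: f(k) = k*(4*k**4 + 3*k**3 + k**2 + 3)/20 (degree 5 ≤ 5).
Then R = B(k−1)f/C = k*(4*k**4 + 3*k**3 + k**2 + 3)/(20*k**4 + 52*k**3 + 61*k**2 + 35*k + 11), so s_k = R(k)·t_k = k*(-4*k**4 - 3*k**3 - k**2 - 3).
Verify: -20*k**4 - 52*k**3 - 61*k**2 - 35*k - 11 matches t_k.
s_(n+1) = -4*n**5 - 23*n**4 - 53*n**3 - 61*n**2 - 38*n - 11 and s_(2) = -190, so S(n) = -4*n**5 - 23*n**4 - 53*n**3 - 61*n**2 - 38*n + 179.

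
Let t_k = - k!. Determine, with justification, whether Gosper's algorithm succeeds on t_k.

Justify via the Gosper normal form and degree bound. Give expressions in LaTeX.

The ratio is k + 1.
Gosper form: A/B · C(k+1)/C(k) with A=k + 1, B=1, C=1.
Solve (k + 1)·f(k+1) − (1)·f(k) = 1.
Degrees (1,0,0) ⇒ d ≤ -1.
d = -1 < 0 ⇒ no nonzero polynomial f; not summable.

No — key equation has no polynomial f.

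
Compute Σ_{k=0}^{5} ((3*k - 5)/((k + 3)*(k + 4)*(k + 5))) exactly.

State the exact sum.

Step 1: r(k) = (k + 3)*(3*k - 2)/((k + 6)*(3*k - 5)).
Normal form (A,B,C) = (k + 3, k + 6, k - 5/3).
Set up (k + 3)·f(k+1) − (k + 5)·f(k) − (k - 5/3) = 0.
deg f ≤ 2 (via 1,1,1).
Match coefficients ⇒ f(k) = k*(k - 11)/18.
Get s_k = R·t_k = k*(k - 11)/(6*(k + 3)*(k + 4)) with R(k) = B(k−1)f(k)/C(k) = k*(k - 11)*(k + 5)/(6*(3*k - 5)).
Check: Δs_k = (3*k - 5)/(k**3 + 12*k**2 + 47*k + 60). ✓
Sum = s_(6) − s_(0); s_(6) = -1/18, s_(0) = 0 ⇒ -1/18.

Σ = -1/18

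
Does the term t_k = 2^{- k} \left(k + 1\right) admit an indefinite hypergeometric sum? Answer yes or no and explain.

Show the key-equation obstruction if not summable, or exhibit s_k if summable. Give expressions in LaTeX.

Ratio r(k) = (k + 2)/(2*(k + 1)).
Gosper form: A/B · C(k+1)/C(k) with A=1/2, B=1, C=k + 1.
Set up (1/2)·f(k+1) − (1)·f(k) − (k + 1) = 0.
d = 1 from the (0,0,1) case.
A polynomial solution: f(k) = -2*(k + 2).
So s_k = (B(k−1)f/C)·t_k = (-2*(k + 2)/(k + 1))·t_k = 2**(1 - k)*(-k - 2).
s_(k+1) − s_k = (k + 1)/2**k = t_k.

Yes. s_k = 2^{1 - k} \left(- k - 2\right).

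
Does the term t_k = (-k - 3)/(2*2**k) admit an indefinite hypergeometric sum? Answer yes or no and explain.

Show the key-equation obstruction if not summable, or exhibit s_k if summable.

Step 1: r(k) = (k + 4)/(2*(k + 3)).
A = 1/2, B = 1, C = k + 3.
f must satisfy (1/2)·f(k+1) − (1)·f(k) = k + 3.
d = 1 from the (0,0,1) case.
Solving with deg f ≤ 1: f(k) = -2*(k + 4).
Certificate R = B(k−1)f/C = -2*(k + 4)/(k + 3) gives s_k = (k + 4)/2**k.
Δs = (-k - 3)/(2*2**k), as required.

Yes. s_k = (k + 4)/2**k.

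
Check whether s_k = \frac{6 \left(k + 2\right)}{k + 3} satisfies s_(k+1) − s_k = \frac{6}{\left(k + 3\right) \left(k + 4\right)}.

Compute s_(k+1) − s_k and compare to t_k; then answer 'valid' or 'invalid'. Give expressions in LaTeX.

s_(k+1) = 6*(k + 3)/(k + 4)
s_(k+1) − s_k = 6/(k**2 + 7*k + 12)
(s_(k+1) − s_k) − t_k = 0

valid (s_(k+1) − s_k reduces to t_k)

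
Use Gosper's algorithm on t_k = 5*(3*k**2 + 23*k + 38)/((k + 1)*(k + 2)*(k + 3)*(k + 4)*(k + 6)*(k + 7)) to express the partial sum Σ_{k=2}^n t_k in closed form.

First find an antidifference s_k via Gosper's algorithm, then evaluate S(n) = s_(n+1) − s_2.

S(n) = (n**3 + 13*n**2 + 50*n - 64)/(24*(n**3 + 13*n**2 + 50*n + 56))

t_(k+1)/t_k = (k + 1)*(k + 6)*(23*k + 3*(k + 1)**2 + 61)/((k + 5)*(k + 8)*(3*k**2 + 23*k + 38)).
Take A(k)=k + 1, B(k)=k + 8, C(k)=k**3 + 38*k**2/3 + 51*k + 190/3.
Key eq: (k + 1)·f(k+1) = (k + 7)·f(k) + (k**3 + 38*k**2/3 + 51*k + 190/3).
Bound: deg f ≤ 6.
A polynomial solution: f(k) = k*(k + 2)*(k + 4)*(k + 5)*(k**2 + 10*k + 27)/54.
So s_k = (B(k−1)f/C)·t_k = (k*(k + 2)*(k + 4)*(k + 7)*(k**2 + 10*k + 27)/(18*(3*k**2 + 23*k + 38)))·t_k = 5*k*(k**2 + 10*k + 27)/(18*(k**3 + 10*k**2 + 27*k + 18)).
Verify: 5*(3*k**2 + 23*k + 38)/(k**6 + 23*k**5 + 207*k**4 + 925*k**3 + 2144*k**2 + 2412*k + 1008) matches t_k.
s_(n+1) = 5*(n**3 + 13*n**2 + 50*n + 38)/(18*(n**3 + 13*n**2 + 50*n + 56)) and s_(2) = 17/72, so S(n) = (n**3 + 13*n**2 + 50*n - 64)/(24*(n**3 + 13*n**2 + 50*n + 56)).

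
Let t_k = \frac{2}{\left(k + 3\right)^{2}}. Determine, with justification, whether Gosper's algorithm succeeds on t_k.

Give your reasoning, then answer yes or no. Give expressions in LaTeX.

No — key equation has no polynomial f.

r(k) = (k + 3)**2/(k + 4)**2 after simplifying.
Take A(k)=k**2 + 6*k + 9, B(k)=k**2 + 8*k + 16, C(k)=1.
Need (k**2 + 6*k + 9)·f(k+1) − (k**2 + 6*k + 9)·f(k) = 1.
deg f ≤ 0 (via 2,2,0).
Put f(k) = c0: A·f(k+1) − B(k−1)·f(k) − C = -1; need -1 = 0 — inconsistent ⇒ no f, not summable.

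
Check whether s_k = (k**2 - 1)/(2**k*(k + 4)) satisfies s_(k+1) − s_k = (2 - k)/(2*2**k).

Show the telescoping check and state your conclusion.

Invalid: residual 3*(k**2 + 4*k - 10)/(2*2**k*(k**2 + 9*k + 20)) ≠ 0.

s_(k+1) = k*(k + 2)/(2*2**k*(k + 5))
s_(k+1) − s_k = (-k**3 - 4*k**2 + 10*k + 10)/(2*2**k*(k**2 + 9*k + 20))
(s_(k+1) − s_k) − t_k = 3*(k**2 + 4*k - 10)/(2*2**k*(k**2 + 9*k + 20))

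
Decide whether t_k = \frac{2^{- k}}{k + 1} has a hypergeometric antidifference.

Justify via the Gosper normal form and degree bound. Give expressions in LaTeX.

t_(k+1)/t_k = (k + 1)/(2*(k + 2)).
Normal form (A,B,C) = (k/2 + 1/2, k + 2, 1).
f must satisfy (k/2 + 1/2)·f(k+1) − (k + 1)·f(k) = 1.
d = -1 from the (1,1,0) case.
deg f ≤ -1 is impossible — no certificate.

No — t_k has no hypergeometric antidifference.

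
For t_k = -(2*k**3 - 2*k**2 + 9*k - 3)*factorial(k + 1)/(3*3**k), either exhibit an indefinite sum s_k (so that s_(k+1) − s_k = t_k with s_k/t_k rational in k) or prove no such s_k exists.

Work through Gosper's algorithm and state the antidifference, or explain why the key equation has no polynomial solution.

s_k = (-2*k**2 + 4*k + 1)*factorial(k + 1)/3**k

Compute t_(k+1)/t_k: get (2*k**4 + 8*k**3 + 19*k**2 + 28*k + 12)/(3*(2*k**3 - 2*k**2 + 9*k - 3)).
Gosper form: A/B · C(k+1)/C(k) with A=k/3 + 2/3, B=1, C=k**3 - k**2 + 9*k/2 - 3/2.
Key eq: (k/3 + 2/3)·f(k+1) = (1)·f(k) + (k**3 - k**2 + 9*k/2 - 3/2).
deg f ≤ 2 (via 1,0,3).
Coefficient equations give f(k) = 3*(2*k**2 - 4*k - 1)/2.
Certificate R = B(k−1)f/C = 3*(2*k**2 - 4*k - 1)/(2*k**3 - 2*k**2 + 9*k - 3) gives s_k = (-2*k**2 + 4*k + 1)*factorial(k + 1)/3**k.
Check: Δs_k = -(2*k**3 - 2*k**2 + 9*k - 3)*factorial(k + 1)/(3*3**k). ✓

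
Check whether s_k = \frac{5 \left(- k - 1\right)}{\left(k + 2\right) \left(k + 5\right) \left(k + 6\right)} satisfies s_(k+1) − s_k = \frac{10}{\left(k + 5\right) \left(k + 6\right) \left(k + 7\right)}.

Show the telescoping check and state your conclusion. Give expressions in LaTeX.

s_(k+1) = 5*(-k - 2)/((k + 3)*(k + 6)*(k + 7))
s_(k+1) − s_k = 5*(2*k**2 + 7*k + 1)/(k**5 + 23*k**4 + 203*k**3 + 853*k**2 + 1692*k + 1260)
(s_(k+1) − s_k) − t_k = 5*(-3*k - 11)/(k**5 + 23*k**4 + 203*k**3 + 853*k**2 + 1692*k + 1260)

Invalid: residual \frac{5 \left(- 3 k - 11\right)}{k^{5} + 23 k^{4} + 203 k^{3} + 853 k^{2} + 1692 k + 1260} ≠ 0.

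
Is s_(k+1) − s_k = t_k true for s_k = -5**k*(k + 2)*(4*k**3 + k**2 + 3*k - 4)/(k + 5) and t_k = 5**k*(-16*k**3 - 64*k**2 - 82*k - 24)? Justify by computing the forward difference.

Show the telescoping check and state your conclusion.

Invalid: residual 5**k*(48*k**4 + 420*k**3 + 1203*k**2 + 1293*k + 372)/(k**2 + 11*k + 30) ≠ 0.

s_(k+1) = -5**(k + 1)*(k + 3)*(3*k + 4*(k + 1)**3 + (k + 1)**2 - 1)/(k + 6)
s_(k+1) − s_k = 5**k*(-16*k**5 - 192*k**4 - 846*k**3 - 1643*k**2 - 1431*k - 348)/(k**2 + 11*k + 30)
(s_(k+1) − s_k) − t_k = 5**k*(48*k**4 + 420*k**3 + 1203*k**2 + 1293*k + 372)/(k**2 + 11*k + 30)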